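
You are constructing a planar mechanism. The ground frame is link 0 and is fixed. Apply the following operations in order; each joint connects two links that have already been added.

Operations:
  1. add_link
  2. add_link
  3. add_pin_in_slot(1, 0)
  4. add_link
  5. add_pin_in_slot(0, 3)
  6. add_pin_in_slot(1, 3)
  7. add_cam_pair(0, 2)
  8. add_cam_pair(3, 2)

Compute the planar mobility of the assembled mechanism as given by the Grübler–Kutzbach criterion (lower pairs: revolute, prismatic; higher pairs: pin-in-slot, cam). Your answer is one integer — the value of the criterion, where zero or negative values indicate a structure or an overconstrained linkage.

link 0 = ground. State L|J1|J2 = 1|0|0
+link1  2|0|0
+link2  3|0|0
PS(1,0) f=2→J2  3|0|1
+link3  4|0|1
PS(0,3) f=2→J2  4|0|2
PS(1,3) f=2→J2  4|0|3
C(0,2) f=2→J2  4|0|4
C(3,2) f=2→J2  4|0|5
M = 3(4−1)−2·0−5 = 9−0−5 = 4

M = 4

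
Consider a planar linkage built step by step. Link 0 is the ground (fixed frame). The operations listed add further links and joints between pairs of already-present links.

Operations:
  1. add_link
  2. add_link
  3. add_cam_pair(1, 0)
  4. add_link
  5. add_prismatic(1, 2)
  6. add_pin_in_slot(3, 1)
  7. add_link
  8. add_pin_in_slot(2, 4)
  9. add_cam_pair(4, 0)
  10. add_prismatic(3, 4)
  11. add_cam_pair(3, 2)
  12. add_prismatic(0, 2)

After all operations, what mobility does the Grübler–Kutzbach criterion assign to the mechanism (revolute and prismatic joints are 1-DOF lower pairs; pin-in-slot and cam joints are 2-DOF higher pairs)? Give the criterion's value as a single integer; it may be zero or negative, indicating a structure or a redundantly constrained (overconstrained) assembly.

link 0 = ground. State L|J1|J2 = 1|0|0
+link1  2|0|0
+link2  3|0|0
C(1,0) f=2→J2  3|0|1
+link3  4|0|1
P(1,2) f=1→J1  4|1|1
PS(3,1) f=2→J2  4|1|2
+link4  5|1|2
PS(2,4) f=2→J2  5|1|3
C(4,0) f=2→J2  5|1|4
P(3,4) f=1→J1  5|2|4
C(3,2) f=2→J2  5|2|5
P(0,2) f=1→J1  5|3|5
M = 3(5−1)−2·3−5 = 12−6−5 = 1

M = 1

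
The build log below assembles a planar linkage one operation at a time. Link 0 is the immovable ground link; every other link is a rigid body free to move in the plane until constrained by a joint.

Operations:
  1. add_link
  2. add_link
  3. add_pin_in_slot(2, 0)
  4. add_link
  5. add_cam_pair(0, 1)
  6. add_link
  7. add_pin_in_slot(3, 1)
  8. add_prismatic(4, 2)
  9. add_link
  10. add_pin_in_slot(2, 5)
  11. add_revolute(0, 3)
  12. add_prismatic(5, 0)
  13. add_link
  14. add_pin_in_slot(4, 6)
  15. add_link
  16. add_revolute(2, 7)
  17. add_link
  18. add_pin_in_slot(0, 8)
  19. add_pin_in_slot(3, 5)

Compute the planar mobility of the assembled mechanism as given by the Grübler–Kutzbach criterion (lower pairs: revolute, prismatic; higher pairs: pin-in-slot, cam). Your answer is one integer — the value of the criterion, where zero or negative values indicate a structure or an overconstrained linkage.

M = 9

ground; <1,0,0>
#1 <2,0,0>
#2 <3,0,0>
PS:2↔0 J2 <3,0,1>
#3 <4,0,1>
C:0↔1 J2 <4,0,2>
#4 <5,0,2>
PS:3↔1 J2 <5,0,3>
P:4↔2 J1 <5,1,3>
#5 <6,1,3>
PS:2↔5 J2 <6,1,4>
R:0↔3 J1 <6,2,4>
P:5↔0 J1 <6,3,4>
#6 <7,3,4>
PS:4↔6 J2 <7,3,5>
#7 <8,3,5>
R:2↔7 J1 <8,4,5>
#8 <9,4,5>
PS:0↔8 J2 <9,4,6>
PS:3↔5 J2 <9,4,7>
3×8 − 2×4 − 1×7 = 9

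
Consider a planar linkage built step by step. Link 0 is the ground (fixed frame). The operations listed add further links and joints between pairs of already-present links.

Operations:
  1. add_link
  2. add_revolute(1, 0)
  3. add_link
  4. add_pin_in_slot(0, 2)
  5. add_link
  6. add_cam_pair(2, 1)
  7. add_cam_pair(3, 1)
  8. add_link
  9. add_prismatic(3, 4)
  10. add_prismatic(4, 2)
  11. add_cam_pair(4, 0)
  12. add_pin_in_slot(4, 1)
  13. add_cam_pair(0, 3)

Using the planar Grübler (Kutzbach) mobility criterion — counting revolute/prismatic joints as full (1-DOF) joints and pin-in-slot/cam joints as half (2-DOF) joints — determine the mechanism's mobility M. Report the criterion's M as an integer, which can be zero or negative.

[1;0;0] (link 0 is ground)
L+ [2;0;0]
R(1,0)∈J1 [2;1;0]
L+ [3;1;0]
PS(0,2)∈J2 [3;1;1]
L+ [4;1;1]
C(2,1)∈J2 [4;1;2]
C(3,1)∈J2 [4;1;3]
L+ [5;1;3]
P(3,4)∈J1 [5;2;3]
P(4,2)∈J1 [5;3;3]
C(4,0)∈J2 [5;3;4]
PS(4,1)∈J2 [5;3;5]
C(0,3)∈J2 [5;3;6]
mobility = 12 − 6 − 6 = 0

M = 0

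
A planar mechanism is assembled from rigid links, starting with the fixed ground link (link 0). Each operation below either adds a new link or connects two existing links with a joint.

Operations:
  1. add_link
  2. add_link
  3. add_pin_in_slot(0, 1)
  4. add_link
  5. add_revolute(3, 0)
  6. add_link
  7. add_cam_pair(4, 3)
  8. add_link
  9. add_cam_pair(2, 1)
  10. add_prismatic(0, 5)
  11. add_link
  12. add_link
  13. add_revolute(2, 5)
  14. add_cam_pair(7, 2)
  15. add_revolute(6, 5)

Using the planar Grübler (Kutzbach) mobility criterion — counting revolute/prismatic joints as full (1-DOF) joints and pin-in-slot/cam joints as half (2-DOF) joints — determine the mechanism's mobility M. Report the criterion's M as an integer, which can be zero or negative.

M = 9

L=1 J1=0 J2=0
add link → L=2 J1=0 J2=0
add link → L=3 J1=0 J2=0
PS@0,1 dof=2 J2 → L=3 J1=0 J2=1
add link → L=4 J1=0 J2=1
R@3,0 dof=1 J1 → L=4 J1=1 J2=1
add link → L=5 J1=1 J2=1
C@4,3 dof=2 J2 → L=5 J1=1 J2=2
add link → L=6 J1=1 J2=2
C@2,1 dof=2 J2 → L=6 J1=1 J2=3
P@0,5 dof=1 J1 → L=6 J1=2 J2=3
add link → L=7 J1=2 J2=3
add link → L=8 J1=2 J2=3
R@2,5 dof=1 J1 → L=8 J1=3 J2=3
C@7,2 dof=2 J2 → L=8 J1=3 J2=4
R@6,5 dof=1 J1 → L=8 J1=4 J2=4
M=3(L−1)−2J1−J2=3·7−2·4−4=9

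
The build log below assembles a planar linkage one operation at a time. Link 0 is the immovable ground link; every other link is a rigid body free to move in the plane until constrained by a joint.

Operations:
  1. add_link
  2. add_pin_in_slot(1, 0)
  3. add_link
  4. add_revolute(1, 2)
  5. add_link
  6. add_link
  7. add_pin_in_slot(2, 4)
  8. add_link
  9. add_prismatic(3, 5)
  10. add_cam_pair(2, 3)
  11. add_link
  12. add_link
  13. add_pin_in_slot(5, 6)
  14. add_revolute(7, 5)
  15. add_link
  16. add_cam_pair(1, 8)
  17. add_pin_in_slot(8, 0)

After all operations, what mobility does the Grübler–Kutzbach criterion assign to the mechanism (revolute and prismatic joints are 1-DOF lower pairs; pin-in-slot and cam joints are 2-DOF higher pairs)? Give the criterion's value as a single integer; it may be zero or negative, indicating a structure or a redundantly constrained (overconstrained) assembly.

M = 12

L=1 J1=0 J2=0
add link → L=2 J1=0 J2=0
PS@1,0 dof=2 J2 → L=2 J1=0 J2=1
add link → L=3 J1=0 J2=1
R@1,2 dof=1 J1 → L=3 J1=1 J2=1
add link → L=4 J1=1 J2=1
add link → L=5 J1=1 J2=1
PS@2,4 dof=2 J2 → L=5 J1=1 J2=2
add link → L=6 J1=1 J2=2
P@3,5 dof=1 J1 → L=6 J1=2 J2=2
C@2,3 dof=2 J2 → L=6 J1=2 J2=3
add link → L=7 J1=2 J2=3
add link → L=8 J1=2 J2=3
PS@5,6 dof=2 J2 → L=8 J1=2 J2=4
R@7,5 dof=1 J1 → L=8 J1=3 J2=4
add link → L=9 J1=3 J2=4
C@1,8 dof=2 J2 → L=9 J1=3 J2=5
PS@8,0 dof=2 J2 → L=9 J1=3 J2=6
M=3(L−1)−2J1−J2=3·8−2·3−6=12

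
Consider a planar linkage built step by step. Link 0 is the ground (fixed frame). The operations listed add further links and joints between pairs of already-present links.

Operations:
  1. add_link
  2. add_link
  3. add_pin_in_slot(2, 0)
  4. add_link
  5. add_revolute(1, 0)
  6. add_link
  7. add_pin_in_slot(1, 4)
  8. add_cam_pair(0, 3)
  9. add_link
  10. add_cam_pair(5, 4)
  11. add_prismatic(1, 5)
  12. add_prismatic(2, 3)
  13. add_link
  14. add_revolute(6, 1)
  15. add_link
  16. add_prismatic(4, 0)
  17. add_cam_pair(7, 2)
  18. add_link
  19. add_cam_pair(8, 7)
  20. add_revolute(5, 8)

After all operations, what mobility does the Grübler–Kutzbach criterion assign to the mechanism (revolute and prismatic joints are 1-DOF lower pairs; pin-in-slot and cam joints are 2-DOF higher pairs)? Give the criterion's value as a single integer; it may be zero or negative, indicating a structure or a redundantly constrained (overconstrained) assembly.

M = 6

ground; <1,0,0>
#1 <2,0,0>
#2 <3,0,0>
PS:2↔0 J2 <3,0,1>
#3 <4,0,1>
R:1↔0 J1 <4,1,1>
#4 <5,1,1>
PS:1↔4 J2 <5,1,2>
C:0↔3 J2 <5,1,3>
#5 <6,1,3>
C:5↔4 J2 <6,1,4>
P:1↔5 J1 <6,2,4>
P:2↔3 J1 <6,3,4>
#6 <7,3,4>
R:6↔1 J1 <7,4,4>
#7 <8,4,4>
P:4↔0 J1 <8,5,4>
C:7↔2 J2 <8,5,5>
#8 <9,5,5>
C:8↔7 J2 <9,5,6>
R:5↔8 J1 <9,6,6>
3×8 − 2×6 − 1×6 = 6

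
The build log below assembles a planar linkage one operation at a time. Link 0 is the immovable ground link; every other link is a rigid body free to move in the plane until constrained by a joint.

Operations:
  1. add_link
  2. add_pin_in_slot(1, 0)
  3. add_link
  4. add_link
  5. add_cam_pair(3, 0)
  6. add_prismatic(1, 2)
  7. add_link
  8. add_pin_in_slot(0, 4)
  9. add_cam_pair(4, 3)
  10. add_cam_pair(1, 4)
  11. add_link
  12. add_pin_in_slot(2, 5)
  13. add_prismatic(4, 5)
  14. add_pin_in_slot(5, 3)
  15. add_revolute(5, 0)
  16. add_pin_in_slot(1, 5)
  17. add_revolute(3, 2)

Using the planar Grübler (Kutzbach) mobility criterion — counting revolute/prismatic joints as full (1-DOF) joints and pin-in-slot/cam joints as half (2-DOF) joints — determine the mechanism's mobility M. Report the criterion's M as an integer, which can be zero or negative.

M = -1

link 0 = ground. State L|J1|J2 = 1|0|0
+link1  2|0|0
PS(1,0) f=2→J2  2|0|1
+link2  3|0|1
+link3  4|0|1
C(3,0) f=2→J2  4|0|2
P(1,2) f=1→J1  4|1|2
+link4  5|1|2
PS(0,4) f=2→J2  5|1|3
C(4,3) f=2→J2  5|1|4
C(1,4) f=2→J2  5|1|5
+link5  6|1|5
PS(2,5) f=2→J2  6|1|6
P(4,5) f=1→J1  6|2|6
PS(5,3) f=2→J2  6|2|7
R(5,0) f=1→J1  6|3|7
PS(1,5) f=2→J2  6|3|8
R(3,2) f=1→J1  6|4|8
M = 3(6−1)−2·4−8 = 15−8−8 = -1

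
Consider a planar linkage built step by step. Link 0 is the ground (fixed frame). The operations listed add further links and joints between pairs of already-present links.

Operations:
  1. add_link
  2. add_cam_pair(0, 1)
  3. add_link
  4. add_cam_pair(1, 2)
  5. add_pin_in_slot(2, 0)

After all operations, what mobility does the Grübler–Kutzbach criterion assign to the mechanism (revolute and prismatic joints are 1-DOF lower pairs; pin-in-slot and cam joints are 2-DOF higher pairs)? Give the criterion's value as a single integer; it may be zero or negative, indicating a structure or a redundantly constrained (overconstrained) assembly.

L=1 J1=0 J2=0
add link → L=2 J1=0 J2=0
C@0,1 dof=2 J2 → L=2 J1=0 J2=1
add link → L=3 J1=0 J2=1
C@1,2 dof=2 J2 → L=3 J1=0 J2=2
PS@2,0 dof=2 J2 → L=3 J1=0 J2=3
M=3(L−1)−2J1−J2=3·2−2·0−3=3

M = 3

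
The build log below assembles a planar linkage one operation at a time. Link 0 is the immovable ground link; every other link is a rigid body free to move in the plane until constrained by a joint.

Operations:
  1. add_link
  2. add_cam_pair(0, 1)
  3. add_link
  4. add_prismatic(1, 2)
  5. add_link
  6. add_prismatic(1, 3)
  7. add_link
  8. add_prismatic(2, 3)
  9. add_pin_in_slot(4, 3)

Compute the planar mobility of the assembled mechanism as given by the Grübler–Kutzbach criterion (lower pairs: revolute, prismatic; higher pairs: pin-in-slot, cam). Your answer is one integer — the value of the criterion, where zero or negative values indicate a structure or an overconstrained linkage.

M = 4

(L,J1,J2)=(1,0,0); link0 fixed
link1: (2,0,0)
C 0-1 [J2]: (2,0,1)
link2: (3,0,1)
P 1-2 [J1]: (3,1,1)
link3: (4,1,1)
P 1-3 [J1]: (4,2,1)
link4: (5,2,1)
P 2-3 [J1]: (5,3,1)
PS 4-3 [J2]: (5,3,2)
Grübler: 3·4 − 2·3 − 2 = 4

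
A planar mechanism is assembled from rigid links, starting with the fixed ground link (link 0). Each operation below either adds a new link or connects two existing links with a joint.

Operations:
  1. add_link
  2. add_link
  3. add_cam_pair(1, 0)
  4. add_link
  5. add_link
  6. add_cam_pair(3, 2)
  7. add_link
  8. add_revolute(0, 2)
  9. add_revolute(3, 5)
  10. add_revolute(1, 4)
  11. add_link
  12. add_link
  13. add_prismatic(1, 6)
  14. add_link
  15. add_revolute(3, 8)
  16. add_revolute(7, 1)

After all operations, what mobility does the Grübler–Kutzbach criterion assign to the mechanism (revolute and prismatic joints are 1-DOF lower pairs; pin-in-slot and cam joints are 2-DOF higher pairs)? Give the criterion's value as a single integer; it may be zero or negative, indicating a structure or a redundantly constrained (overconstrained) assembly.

L=1 J1=0 J2=0
add link → L=2 J1=0 J2=0
add link → L=3 J1=0 J2=0
C@1,0 dof=2 J2 → L=3 J1=0 J2=1
add link → L=4 J1=0 J2=1
add link → L=5 J1=0 J2=1
C@3,2 dof=2 J2 → L=5 J1=0 J2=2
add link → L=6 J1=0 J2=2
R@0,2 dof=1 J1 → L=6 J1=1 J2=2
R@3,5 dof=1 J1 → L=6 J1=2 J2=2
R@1,4 dof=1 J1 → L=6 J1=3 J2=2
add link → L=7 J1=3 J2=2
add link → L=8 J1=3 J2=2
P@1,6 dof=1 J1 → L=8 J1=4 J2=2
add link → L=9 J1=4 J2=2
R@3,8 dof=1 J1 → L=9 J1=5 J2=2
R@7,1 dof=1 J1 → L=9 J1=6 J2=2
M=3(L−1)−2J1−J2=3·8−2·6−2=10

M = 10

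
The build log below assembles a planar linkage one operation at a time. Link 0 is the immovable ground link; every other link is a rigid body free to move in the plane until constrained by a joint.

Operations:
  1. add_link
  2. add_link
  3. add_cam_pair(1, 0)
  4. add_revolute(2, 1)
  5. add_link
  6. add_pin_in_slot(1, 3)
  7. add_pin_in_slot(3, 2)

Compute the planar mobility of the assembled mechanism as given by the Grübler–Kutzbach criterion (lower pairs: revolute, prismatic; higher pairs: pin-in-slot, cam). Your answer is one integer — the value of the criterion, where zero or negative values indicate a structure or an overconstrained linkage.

L=1 J1=0 J2=0
add link → L=2 J1=0 J2=0
add link → L=3 J1=0 J2=0
C@1,0 dof=2 J2 → L=3 J1=0 J2=1
R@2,1 dof=1 J1 → L=3 J1=1 J2=1
add link → L=4 J1=1 J2=1
PS@1,3 dof=2 J2 → L=4 J1=1 J2=2
PS@3,2 dof=2 J2 → L=4 J1=1 J2=3
M=3(L−1)−2J1−J2=3·3−2·1−3=4

M = 4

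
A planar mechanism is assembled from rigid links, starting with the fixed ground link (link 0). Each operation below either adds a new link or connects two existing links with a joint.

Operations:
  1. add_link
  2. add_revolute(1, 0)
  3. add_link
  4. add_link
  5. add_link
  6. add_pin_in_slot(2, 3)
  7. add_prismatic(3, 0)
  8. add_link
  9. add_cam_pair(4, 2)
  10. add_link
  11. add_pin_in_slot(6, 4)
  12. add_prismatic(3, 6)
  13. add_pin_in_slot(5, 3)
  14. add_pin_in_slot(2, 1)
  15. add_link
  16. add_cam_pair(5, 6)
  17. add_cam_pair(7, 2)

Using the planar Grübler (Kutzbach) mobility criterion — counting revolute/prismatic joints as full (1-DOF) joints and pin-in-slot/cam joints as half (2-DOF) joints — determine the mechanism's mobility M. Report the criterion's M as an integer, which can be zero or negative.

ground; <1,0,0>
#1 <2,0,0>
R:1↔0 J1 <2,1,0>
#2 <3,1,0>
#3 <4,1,0>
#4 <5,1,0>
PS:2↔3 J2 <5,1,1>
P:3↔0 J1 <5,2,1>
#5 <6,2,1>
C:4↔2 J2 <6,2,2>
#6 <7,2,2>
PS:6↔4 J2 <7,2,3>
P:3↔6 J1 <7,3,3>
PS:5↔3 J2 <7,3,4>
PS:2↔1 J2 <7,3,5>
#7 <8,3,5>
C:5↔6 J2 <8,3,6>
C:7↔2 J2 <8,3,7>
3×7 − 2×3 − 1×7 = 8

M = 8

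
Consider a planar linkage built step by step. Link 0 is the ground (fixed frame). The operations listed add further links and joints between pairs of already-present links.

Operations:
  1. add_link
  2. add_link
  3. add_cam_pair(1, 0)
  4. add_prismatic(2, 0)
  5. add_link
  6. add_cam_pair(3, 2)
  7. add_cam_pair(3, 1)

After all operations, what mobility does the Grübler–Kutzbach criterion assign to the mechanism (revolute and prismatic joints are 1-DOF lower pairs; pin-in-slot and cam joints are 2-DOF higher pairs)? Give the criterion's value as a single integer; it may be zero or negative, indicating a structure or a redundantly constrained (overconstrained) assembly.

link 0 = ground. State L|J1|J2 = 1|0|0
+link1  2|0|0
+link2  3|0|0
C(1,0) f=2→J2  3|0|1
P(2,0) f=1→J1  3|1|1
+link3  4|1|1
C(3,2) f=2→J2  4|1|2
C(3,1) f=2→J2  4|1|3
M = 3(4−1)−2·1−3 = 9−2−3 = 4

M = 4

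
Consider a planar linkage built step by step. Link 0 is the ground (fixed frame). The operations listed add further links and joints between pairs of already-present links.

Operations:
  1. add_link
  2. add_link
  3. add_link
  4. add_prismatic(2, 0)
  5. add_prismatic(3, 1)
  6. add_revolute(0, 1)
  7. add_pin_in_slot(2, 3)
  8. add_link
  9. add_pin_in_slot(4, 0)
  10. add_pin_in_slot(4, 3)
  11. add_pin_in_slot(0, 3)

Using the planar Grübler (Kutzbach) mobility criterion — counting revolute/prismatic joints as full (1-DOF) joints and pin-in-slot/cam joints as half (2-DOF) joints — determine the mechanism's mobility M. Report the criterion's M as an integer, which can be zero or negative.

[1;0;0] (link 0 is ground)
L+ [2;0;0]
L+ [3;0;0]
L+ [4;0;0]
P(2,0)∈J1 [4;1;0]
P(3,1)∈J1 [4;2;0]
R(0,1)∈J1 [4;3;0]
PS(2,3)∈J2 [4;3;1]
L+ [5;3;1]
PS(4,0)∈J2 [5;3;2]
PS(4,3)∈J2 [5;3;3]
PS(0,3)∈J2 [5;3;4]
mobility = 12 − 6 − 4 = 2

M = 2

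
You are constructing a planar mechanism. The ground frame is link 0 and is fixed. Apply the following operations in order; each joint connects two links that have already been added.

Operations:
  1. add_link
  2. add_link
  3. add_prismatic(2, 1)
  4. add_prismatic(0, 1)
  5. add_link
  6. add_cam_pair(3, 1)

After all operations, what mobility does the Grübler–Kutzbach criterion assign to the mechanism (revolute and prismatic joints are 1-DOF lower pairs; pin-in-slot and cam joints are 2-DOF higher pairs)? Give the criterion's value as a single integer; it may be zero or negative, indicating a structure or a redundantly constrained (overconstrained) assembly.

M = 4

(L,J1,J2)=(1,0,0); link0 fixed
link1: (2,0,0)
link2: (3,0,0)
P 2-1 [J1]: (3,1,0)
P 0-1 [J1]: (3,2,0)
link3: (4,2,0)
C 3-1 [J2]: (4,2,1)
Grübler: 3·3 − 2·2 − 1 = 4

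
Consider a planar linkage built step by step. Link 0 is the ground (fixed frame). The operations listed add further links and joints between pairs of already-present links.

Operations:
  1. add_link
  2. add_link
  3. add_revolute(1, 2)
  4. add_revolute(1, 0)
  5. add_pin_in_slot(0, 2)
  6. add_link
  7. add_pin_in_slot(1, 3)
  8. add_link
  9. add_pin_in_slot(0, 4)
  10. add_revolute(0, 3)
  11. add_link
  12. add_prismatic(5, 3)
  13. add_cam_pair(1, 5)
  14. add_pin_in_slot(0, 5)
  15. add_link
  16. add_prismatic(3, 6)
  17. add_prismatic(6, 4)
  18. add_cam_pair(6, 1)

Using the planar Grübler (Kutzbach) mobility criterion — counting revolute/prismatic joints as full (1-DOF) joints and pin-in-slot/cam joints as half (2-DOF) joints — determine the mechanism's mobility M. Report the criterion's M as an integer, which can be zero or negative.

M = 0

[1;0;0] (link 0 is ground)
L+ [2;0;0]
L+ [3;0;0]
R(1,2)∈J1 [3;1;0]
R(1,0)∈J1 [3;2;0]
PS(0,2)∈J2 [3;2;1]
L+ [4;2;1]
PS(1,3)∈J2 [4;2;2]
L+ [5;2;2]
PS(0,4)∈J2 [5;2;3]
R(0,3)∈J1 [5;3;3]
L+ [6;3;3]
P(5,3)∈J1 [6;4;3]
C(1,5)∈J2 [6;4;4]
PS(0,5)∈J2 [6;4;5]
L+ [7;4;5]
P(3,6)∈J1 [7;5;5]
P(6,4)∈J1 [7;6;5]
C(6,1)∈J2 [7;6;6]
mobility = 18 − 12 − 6 = 0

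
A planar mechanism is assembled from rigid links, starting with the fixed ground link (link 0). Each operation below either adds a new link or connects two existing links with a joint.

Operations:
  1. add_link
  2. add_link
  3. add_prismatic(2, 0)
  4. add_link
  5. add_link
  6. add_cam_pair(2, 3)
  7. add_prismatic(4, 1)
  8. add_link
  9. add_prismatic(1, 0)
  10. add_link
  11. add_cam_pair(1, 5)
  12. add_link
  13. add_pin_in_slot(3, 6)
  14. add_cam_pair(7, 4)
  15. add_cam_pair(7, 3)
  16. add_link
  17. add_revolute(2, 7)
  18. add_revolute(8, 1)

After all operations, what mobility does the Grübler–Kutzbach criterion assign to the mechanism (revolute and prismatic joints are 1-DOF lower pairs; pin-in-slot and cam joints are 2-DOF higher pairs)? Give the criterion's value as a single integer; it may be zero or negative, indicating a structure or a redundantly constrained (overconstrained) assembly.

link 0 = ground. State L|J1|J2 = 1|0|0
+link1  2|0|0
+link2  3|0|0
P(2,0) f=1→J1  3|1|0
+link3  4|1|0
+link4  5|1|0
C(2,3) f=2→J2  5|1|1
P(4,1) f=1→J1  5|2|1
+link5  6|2|1
P(1,0) f=1→J1  6|3|1
+link6  7|3|1
C(1,5) f=2→J2  7|3|2
+link7  8|3|2
PS(3,6) f=2→J2  8|3|3
C(7,4) f=2→J2  8|3|4
C(7,3) f=2→J2  8|3|5
+link8  9|3|5
R(2,7) f=1→J1  9|4|5
R(8,1) f=1→J1  9|5|5
M = 3(9−1)−2·5−5 = 24−10−5 = 9

M = 9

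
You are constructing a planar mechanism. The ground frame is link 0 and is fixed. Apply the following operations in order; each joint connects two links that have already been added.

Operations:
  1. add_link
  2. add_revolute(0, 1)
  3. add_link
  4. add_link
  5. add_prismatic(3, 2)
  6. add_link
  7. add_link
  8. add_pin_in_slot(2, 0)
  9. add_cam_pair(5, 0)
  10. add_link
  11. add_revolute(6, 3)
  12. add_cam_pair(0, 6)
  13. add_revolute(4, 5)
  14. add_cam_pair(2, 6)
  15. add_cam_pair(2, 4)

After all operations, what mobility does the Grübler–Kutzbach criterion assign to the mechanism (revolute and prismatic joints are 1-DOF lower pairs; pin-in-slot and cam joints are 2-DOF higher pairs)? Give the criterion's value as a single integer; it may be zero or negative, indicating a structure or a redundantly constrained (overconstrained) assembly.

M = 5

L=1 J1=0 J2=0
add link → L=2 J1=0 J2=0
R@0,1 dof=1 J1 → L=2 J1=1 J2=0
add link → L=3 J1=1 J2=0
add link → L=4 J1=1 J2=0
P@3,2 dof=1 J1 → L=4 J1=2 J2=0
add link → L=5 J1=2 J2=0
add link → L=6 J1=2 J2=0
PS@2,0 dof=2 J2 → L=6 J1=2 J2=1
C@5,0 dof=2 J2 → L=6 J1=2 J2=2
add link → L=7 J1=2 J2=2
R@6,3 dof=1 J1 → L=7 J1=3 J2=2
C@0,6 dof=2 J2 → L=7 J1=3 J2=3
R@4,5 dof=1 J1 → L=7 J1=4 J2=3
C@2,6 dof=2 J2 → L=7 J1=4 J2=4
C@2,4 dof=2 J2 → L=7 J1=4 J2=5
M=3(L−1)−2J1−J2=3·6−2·4−5=5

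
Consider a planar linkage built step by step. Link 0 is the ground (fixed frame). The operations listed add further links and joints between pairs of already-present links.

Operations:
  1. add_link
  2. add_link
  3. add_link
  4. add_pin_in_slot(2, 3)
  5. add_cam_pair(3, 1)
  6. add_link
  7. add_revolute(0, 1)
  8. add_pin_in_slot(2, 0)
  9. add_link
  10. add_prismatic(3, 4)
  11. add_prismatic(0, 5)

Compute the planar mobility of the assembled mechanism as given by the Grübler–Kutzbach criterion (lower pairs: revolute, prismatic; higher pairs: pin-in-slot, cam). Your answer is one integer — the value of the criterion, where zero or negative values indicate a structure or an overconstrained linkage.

[1;0;0] (link 0 is ground)
L+ [2;0;0]
L+ [3;0;0]
L+ [4;0;0]
PS(2,3)∈J2 [4;0;1]
C(3,1)∈J2 [4;0;2]
L+ [5;0;2]
R(0,1)∈J1 [5;1;2]
PS(2,0)∈J2 [5;1;3]
L+ [6;1;3]
P(3,4)∈J1 [6;2;3]
P(0,5)∈J1 [6;3;3]
mobility = 15 − 6 − 3 = 6

M = 6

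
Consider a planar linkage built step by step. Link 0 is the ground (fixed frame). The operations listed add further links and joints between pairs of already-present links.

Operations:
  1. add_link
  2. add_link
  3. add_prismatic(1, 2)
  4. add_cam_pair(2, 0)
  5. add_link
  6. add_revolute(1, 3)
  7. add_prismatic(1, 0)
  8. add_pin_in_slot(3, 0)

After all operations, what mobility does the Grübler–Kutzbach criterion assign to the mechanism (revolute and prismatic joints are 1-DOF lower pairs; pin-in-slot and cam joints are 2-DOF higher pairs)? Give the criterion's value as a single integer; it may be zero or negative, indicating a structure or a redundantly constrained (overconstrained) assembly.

M = 1

(L,J1,J2)=(1,0,0); link0 fixed
link1: (2,0,0)
link2: (3,0,0)
P 1-2 [J1]: (3,1,0)
C 2-0 [J2]: (3,1,1)
link3: (4,1,1)
R 1-3 [J1]: (4,2,1)
P 1-0 [J1]: (4,3,1)
PS 3-0 [J2]: (4,3,2)
Grübler: 3·3 − 2·3 − 2 = 1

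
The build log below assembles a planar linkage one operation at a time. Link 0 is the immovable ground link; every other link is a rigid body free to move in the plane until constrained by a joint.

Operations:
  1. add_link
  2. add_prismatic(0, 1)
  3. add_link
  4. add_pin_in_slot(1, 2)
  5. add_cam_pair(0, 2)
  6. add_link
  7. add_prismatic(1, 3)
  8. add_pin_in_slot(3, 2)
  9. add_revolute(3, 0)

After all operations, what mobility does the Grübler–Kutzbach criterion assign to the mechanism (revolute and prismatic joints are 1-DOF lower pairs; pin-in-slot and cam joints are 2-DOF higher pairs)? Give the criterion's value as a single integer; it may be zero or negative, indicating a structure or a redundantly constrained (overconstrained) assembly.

L=1 J1=0 J2=0
add link → L=2 J1=0 J2=0
P@0,1 dof=1 J1 → L=2 J1=1 J2=0
add link → L=3 J1=1 J2=0
PS@1,2 dof=2 J2 → L=3 J1=1 J2=1
C@0,2 dof=2 J2 → L=3 J1=1 J2=2
add link → L=4 J1=1 J2=2
P@1,3 dof=1 J1 → L=4 J1=2 J2=2
PS@3,2 dof=2 J2 → L=4 J1=2 J2=3
R@3,0 dof=1 J1 → L=4 J1=3 J2=3
M=3(L−1)−2J1−J2=3·3−2·3−3=0

M = 0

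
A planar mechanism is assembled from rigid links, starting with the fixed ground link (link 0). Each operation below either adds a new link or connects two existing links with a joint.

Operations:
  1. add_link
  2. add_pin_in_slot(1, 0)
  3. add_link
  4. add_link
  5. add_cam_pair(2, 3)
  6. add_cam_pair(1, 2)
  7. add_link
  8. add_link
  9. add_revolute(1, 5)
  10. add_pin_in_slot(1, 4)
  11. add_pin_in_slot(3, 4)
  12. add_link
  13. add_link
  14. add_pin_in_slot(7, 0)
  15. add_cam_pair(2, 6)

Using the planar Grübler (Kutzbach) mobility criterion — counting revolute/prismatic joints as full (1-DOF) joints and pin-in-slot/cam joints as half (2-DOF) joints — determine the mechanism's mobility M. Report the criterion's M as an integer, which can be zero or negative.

link 0 = ground. State L|J1|J2 = 1|0|0
+link1  2|0|0
PS(1,0) f=2→J2  2|0|1
+link2  3|0|1
+link3  4|0|1
C(2,3) f=2→J2  4|0|2
C(1,2) f=2→J2  4|0|3
+link4  5|0|3
+link5  6|0|3
R(1,5) f=1→J1  6|1|3
PS(1,4) f=2→J2  6|1|4
PS(3,4) f=2→J2  6|1|5
+link6  7|1|5
+link7  8|1|5
PS(7,0) f=2→J2  8|1|6
C(2,6) f=2→J2  8|1|7
M = 3(8−1)−2·1−7 = 21−2−7 = 12

M = 12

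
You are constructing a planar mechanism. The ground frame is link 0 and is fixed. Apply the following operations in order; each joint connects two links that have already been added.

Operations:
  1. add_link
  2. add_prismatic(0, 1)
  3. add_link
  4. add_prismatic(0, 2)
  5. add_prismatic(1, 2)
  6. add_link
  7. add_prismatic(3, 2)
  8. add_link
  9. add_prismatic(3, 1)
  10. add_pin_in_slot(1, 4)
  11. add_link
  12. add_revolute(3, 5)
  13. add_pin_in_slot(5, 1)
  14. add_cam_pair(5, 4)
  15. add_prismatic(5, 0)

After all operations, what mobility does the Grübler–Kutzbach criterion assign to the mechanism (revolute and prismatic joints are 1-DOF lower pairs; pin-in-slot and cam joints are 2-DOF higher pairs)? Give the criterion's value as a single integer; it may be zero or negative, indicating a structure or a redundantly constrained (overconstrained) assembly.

ground; <1,0,0>
#1 <2,0,0>
P:0↔1 J1 <2,1,0>
#2 <3,1,0>
P:0↔2 J1 <3,2,0>
P:1↔2 J1 <3,3,0>
#3 <4,3,0>
P:3↔2 J1 <4,4,0>
#4 <5,4,0>
P:3↔1 J1 <5,5,0>
PS:1↔4 J2 <5,5,1>
#5 <6,5,1>
R:3↔5 J1 <6,6,1>
PS:5↔1 J2 <6,6,2>
C:5↔4 J2 <6,6,3>
P:5↔0 J1 <6,7,3>
3×5 − 2×7 − 1×3 = -2

M = -2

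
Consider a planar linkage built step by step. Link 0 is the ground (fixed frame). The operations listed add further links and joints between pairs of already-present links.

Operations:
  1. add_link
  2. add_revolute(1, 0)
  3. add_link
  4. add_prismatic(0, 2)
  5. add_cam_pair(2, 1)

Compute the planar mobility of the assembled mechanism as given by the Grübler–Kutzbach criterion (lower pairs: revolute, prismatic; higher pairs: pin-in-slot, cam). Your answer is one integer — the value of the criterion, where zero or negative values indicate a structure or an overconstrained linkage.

M = 1

link 0 = ground. State L|J1|J2 = 1|0|0
+link1  2|0|0
R(1,0) f=1→J1  2|1|0
+link2  3|1|0
P(0,2) f=1→J1  3|2|0
C(2,1) f=2→J2  3|2|1
M = 3(3−1)−2·2−1 = 6−4−1 = 1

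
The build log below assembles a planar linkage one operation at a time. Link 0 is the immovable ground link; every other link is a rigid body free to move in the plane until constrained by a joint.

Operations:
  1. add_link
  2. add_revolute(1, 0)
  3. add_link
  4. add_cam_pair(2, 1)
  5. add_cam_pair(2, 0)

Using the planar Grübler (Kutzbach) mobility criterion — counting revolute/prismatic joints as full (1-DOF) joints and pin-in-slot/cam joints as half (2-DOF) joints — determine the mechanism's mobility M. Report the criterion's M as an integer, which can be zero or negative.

M = 2

ground; <1,0,0>
#1 <2,0,0>
R:1↔0 J1 <2,1,0>
#2 <3,1,0>
C:2↔1 J2 <3,1,1>
C:2↔0 J2 <3,1,2>
3×2 − 2×1 − 1×2 = 2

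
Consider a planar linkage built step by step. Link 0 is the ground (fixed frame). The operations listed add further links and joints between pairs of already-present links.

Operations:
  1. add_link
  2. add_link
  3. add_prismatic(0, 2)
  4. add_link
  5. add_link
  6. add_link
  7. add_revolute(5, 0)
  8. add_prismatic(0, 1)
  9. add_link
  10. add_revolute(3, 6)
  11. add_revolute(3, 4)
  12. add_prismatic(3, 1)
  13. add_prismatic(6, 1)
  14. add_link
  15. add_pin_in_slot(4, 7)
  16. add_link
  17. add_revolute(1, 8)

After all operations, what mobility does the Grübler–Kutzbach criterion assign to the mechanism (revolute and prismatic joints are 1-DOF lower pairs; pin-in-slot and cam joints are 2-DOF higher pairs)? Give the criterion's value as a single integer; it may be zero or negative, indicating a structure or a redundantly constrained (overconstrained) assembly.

M = 7

ground; <1,0,0>
#1 <2,0,0>
#2 <3,0,0>
P:0↔2 J1 <3,1,0>
#3 <4,1,0>
#4 <5,1,0>
#5 <6,1,0>
R:5↔0 J1 <6,2,0>
P:0↔1 J1 <6,3,0>
#6 <7,3,0>
R:3↔6 J1 <7,4,0>
R:3↔4 J1 <7,5,0>
P:3↔1 J1 <7,6,0>
P:6↔1 J1 <7,7,0>
#7 <8,7,0>
PS:4↔7 J2 <8,7,1>
#8 <9,7,1>
R:1↔8 J1 <9,8,1>
3×8 − 2×8 − 1×1 = 7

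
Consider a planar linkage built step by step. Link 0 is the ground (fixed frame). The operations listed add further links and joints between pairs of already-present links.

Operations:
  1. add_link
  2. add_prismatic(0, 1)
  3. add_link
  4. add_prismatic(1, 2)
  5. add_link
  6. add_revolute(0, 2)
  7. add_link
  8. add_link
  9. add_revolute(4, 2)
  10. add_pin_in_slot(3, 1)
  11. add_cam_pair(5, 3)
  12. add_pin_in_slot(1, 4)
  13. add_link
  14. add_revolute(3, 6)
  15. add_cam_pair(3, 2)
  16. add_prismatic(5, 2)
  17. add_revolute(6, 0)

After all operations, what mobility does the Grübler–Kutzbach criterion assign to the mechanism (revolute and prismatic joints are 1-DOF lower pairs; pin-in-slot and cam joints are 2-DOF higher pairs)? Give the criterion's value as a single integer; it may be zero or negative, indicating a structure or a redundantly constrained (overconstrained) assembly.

M = 0

[1;0;0] (link 0 is ground)
L+ [2;0;0]
P(0,1)∈J1 [2;1;0]
L+ [3;1;0]
P(1,2)∈J1 [3;2;0]
L+ [4;2;0]
R(0,2)∈J1 [4;3;0]
L+ [5;3;0]
L+ [6;3;0]
R(4,2)∈J1 [6;4;0]
PS(3,1)∈J2 [6;4;1]
C(5,3)∈J2 [6;4;2]
PS(1,4)∈J2 [6;4;3]
L+ [7;4;3]
R(3,6)∈J1 [7;5;3]
C(3,2)∈J2 [7;5;4]
P(5,2)∈J1 [7;6;4]
R(6,0)∈J1 [7;7;4]
mobility = 18 − 14 − 4 = 0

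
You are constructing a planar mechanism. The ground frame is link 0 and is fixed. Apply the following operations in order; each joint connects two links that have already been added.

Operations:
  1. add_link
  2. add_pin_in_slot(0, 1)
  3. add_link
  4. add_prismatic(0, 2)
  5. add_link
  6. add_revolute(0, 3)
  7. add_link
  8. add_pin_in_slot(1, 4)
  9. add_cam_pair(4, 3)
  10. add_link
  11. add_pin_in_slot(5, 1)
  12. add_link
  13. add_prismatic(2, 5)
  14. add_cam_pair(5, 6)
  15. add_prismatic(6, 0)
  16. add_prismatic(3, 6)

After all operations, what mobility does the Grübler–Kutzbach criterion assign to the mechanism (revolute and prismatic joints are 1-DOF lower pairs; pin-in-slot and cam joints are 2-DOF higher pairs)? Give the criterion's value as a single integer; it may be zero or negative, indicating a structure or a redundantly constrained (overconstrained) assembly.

link 0 = ground. State L|J1|J2 = 1|0|0
+link1  2|0|0
PS(0,1) f=2→J2  2|0|1
+link2  3|0|1
P(0,2) f=1→J1  3|1|1
+link3  4|1|1
R(0,3) f=1→J1  4|2|1
+link4  5|2|1
PS(1,4) f=2→J2  5|2|2
C(4,3) f=2→J2  5|2|3
+link5  6|2|3
PS(5,1) f=2→J2  6|2|4
+link6  7|2|4
P(2,5) f=1→J1  7|3|4
C(5,6) f=2→J2  7|3|5
P(6,0) f=1→J1  7|4|5
P(3,6) f=1→J1  7|5|5
M = 3(7−1)−2·5−5 = 18−10−5 = 3

M = 3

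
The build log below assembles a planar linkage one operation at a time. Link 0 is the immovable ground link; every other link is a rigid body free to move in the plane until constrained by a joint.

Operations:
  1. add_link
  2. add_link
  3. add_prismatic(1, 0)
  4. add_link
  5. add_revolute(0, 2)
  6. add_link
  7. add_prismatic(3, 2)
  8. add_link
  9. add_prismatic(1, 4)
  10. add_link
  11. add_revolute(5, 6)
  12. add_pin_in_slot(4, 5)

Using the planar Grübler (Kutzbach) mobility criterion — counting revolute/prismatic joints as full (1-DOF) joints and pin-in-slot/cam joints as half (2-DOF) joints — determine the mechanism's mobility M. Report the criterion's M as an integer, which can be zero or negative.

link 0 = ground. State L|J1|J2 = 1|0|0
+link1  2|0|0
+link2  3|0|0
P(1,0) f=1→J1  3|1|0
+link3  4|1|0
R(0,2) f=1→J1  4|2|0
+link4  5|2|0
P(3,2) f=1→J1  5|3|0
+link5  6|3|0
P(1,4) f=1→J1  6|4|0
+link6  7|4|0
R(5,6) f=1→J1  7|5|0
PS(4,5) f=2→J2  7|5|1
M = 3(7−1)−2·5−1 = 18−10−1 = 7

M = 7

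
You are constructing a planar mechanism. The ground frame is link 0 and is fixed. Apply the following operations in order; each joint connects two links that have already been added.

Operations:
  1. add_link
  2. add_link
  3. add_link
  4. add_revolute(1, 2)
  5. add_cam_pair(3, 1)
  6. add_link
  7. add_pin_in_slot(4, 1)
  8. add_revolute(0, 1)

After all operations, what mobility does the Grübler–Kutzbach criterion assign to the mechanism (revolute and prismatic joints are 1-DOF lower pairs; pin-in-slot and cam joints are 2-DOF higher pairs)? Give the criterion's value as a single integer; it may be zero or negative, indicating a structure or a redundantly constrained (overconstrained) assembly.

M = 6

[1;0;0] (link 0 is ground)
L+ [2;0;0]
L+ [3;0;0]
L+ [4;0;0]
R(1,2)∈J1 [4;1;0]
C(3,1)∈J2 [4;1;1]
L+ [5;1;1]
PS(4,1)∈J2 [5;1;2]
R(0,1)∈J1 [5;2;2]
mobility = 12 − 4 − 2 = 6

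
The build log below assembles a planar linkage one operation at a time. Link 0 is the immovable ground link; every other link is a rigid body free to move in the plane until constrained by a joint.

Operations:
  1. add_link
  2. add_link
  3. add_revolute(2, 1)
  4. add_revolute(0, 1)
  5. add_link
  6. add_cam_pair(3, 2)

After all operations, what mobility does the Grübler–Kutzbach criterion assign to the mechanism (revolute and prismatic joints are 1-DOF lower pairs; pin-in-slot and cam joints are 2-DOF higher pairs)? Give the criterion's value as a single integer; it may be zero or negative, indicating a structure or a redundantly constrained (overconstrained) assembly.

M = 4

L=1 J1=0 J2=0
add link → L=2 J1=0 J2=0
add link → L=3 J1=0 J2=0
R@2,1 dof=1 J1 → L=3 J1=1 J2=0
R@0,1 dof=1 J1 → L=3 J1=2 J2=0
add link → L=4 J1=2 J2=0
C@3,2 dof=2 J2 → L=4 J1=2 J2=1
M=3(L−1)−2J1−J2=3·3−2·2−1=4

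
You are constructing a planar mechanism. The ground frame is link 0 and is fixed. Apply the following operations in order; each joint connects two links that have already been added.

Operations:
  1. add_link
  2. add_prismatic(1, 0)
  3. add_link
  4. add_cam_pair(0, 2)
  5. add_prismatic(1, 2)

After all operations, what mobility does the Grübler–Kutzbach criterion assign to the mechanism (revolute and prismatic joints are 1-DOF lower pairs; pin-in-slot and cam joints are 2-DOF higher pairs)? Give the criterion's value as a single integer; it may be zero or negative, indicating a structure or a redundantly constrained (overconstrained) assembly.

(L,J1,J2)=(1,0,0); link0 fixed
link1: (2,0,0)
P 1-0 [J1]: (2,1,0)
link2: (3,1,0)
C 0-2 [J2]: (3,1,1)
P 1-2 [J1]: (3,2,1)
Grübler: 3·2 − 2·2 − 1 = 1

M = 1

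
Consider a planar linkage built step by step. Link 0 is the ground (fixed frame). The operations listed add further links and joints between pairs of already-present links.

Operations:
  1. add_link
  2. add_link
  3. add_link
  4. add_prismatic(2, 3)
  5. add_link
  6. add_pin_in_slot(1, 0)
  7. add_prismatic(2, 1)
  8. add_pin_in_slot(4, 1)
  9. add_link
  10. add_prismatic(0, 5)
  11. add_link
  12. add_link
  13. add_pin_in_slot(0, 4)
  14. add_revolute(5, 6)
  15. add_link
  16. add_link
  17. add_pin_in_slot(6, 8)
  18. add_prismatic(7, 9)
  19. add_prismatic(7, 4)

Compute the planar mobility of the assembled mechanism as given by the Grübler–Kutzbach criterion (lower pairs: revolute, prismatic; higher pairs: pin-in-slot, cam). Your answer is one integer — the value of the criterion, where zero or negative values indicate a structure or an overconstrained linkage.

M = 11

(L,J1,J2)=(1,0,0); link0 fixed
link1: (2,0,0)
link2: (3,0,0)
link3: (4,0,0)
P 2-3 [J1]: (4,1,0)
link4: (5,1,0)
PS 1-0 [J2]: (5,1,1)
P 2-1 [J1]: (5,2,1)
PS 4-1 [J2]: (5,2,2)
link5: (6,2,2)
P 0-5 [J1]: (6,3,2)
link6: (7,3,2)
link7: (8,3,2)
PS 0-4 [J2]: (8,3,3)
R 5-6 [J1]: (8,4,3)
link8: (9,4,3)
link9: (10,4,3)
PS 6-8 [J2]: (10,4,4)
P 7-9 [J1]: (10,5,4)
P 7-4 [J1]: (10,6,4)
Grübler: 3·9 − 2·6 − 4 = 11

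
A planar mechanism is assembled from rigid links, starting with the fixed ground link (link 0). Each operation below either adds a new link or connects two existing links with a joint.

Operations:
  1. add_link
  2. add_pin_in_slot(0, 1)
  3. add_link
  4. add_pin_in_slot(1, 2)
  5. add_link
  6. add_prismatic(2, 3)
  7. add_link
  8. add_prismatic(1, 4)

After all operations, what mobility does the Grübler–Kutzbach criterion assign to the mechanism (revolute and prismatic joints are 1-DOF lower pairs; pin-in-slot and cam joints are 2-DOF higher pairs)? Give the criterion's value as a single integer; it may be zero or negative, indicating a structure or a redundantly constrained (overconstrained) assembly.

(L,J1,J2)=(1,0,0); link0 fixed
link1: (2,0,0)
PS 0-1 [J2]: (2,0,1)
link2: (3,0,1)
PS 1-2 [J2]: (3,0,2)
link3: (4,0,2)
P 2-3 [J1]: (4,1,2)
link4: (5,1,2)
P 1-4 [J1]: (5,2,2)
Grübler: 3·4 − 2·2 − 2 = 6

M = 6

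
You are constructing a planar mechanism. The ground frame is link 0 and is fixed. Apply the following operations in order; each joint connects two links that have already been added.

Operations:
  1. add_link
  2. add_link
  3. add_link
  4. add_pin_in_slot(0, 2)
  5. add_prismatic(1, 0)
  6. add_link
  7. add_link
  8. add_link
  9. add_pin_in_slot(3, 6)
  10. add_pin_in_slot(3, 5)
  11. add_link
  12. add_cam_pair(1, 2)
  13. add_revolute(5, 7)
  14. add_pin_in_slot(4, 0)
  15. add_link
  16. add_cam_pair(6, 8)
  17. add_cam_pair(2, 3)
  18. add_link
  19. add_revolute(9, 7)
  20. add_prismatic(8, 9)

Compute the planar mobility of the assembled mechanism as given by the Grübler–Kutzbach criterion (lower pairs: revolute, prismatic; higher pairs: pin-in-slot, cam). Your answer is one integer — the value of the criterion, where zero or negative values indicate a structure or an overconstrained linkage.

ground; <1,0,0>
#1 <2,0,0>
#2 <3,0,0>
#3 <4,0,0>
PS:0↔2 J2 <4,0,1>
P:1↔0 J1 <4,1,1>
#4 <5,1,1>
#5 <6,1,1>
#6 <7,1,1>
PS:3↔6 J2 <7,1,2>
PS:3↔5 J2 <7,1,3>
#7 <8,1,3>
C:1↔2 J2 <8,1,4>
R:5↔7 J1 <8,2,4>
PS:4↔0 J2 <8,2,5>
#8 <9,2,5>
C:6↔8 J2 <9,2,6>
C:2↔3 J2 <9,2,7>
#9 <10,2,7>
R:9↔7 J1 <10,3,7>
P:8↔9 J1 <10,4,7>
3×9 − 2×4 − 1×7 = 12

M = 12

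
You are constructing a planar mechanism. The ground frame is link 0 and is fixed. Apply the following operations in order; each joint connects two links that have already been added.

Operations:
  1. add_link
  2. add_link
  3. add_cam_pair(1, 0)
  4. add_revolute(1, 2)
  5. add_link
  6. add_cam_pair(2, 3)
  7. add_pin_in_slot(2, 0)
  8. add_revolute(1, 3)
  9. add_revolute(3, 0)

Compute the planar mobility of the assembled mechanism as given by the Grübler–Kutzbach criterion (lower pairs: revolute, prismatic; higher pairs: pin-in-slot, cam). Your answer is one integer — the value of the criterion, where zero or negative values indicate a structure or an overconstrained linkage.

link 0 = ground. State L|J1|J2 = 1|0|0
+link1  2|0|0
+link2  3|0|0
C(1,0) f=2→J2  3|0|1
R(1,2) f=1→J1  3|1|1
+link3  4|1|1
C(2,3) f=2→J2  4|1|2
PS(2,0) f=2→J2  4|1|3
R(1,3) f=1→J1  4|2|3
R(3,0) f=1→J1  4|3|3
M = 3(4−1)−2·3−3 = 9−6−3 = 0

M = 0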